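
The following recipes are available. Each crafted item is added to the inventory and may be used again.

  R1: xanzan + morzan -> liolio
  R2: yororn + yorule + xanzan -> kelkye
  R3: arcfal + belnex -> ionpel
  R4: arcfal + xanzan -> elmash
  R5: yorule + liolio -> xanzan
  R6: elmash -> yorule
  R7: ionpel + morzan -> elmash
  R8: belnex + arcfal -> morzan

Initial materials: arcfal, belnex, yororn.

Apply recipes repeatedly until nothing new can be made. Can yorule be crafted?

arcfal + belnex -> ionpel (R3).
Using R8, belnex and arcfal make morzan.
Using R7, ionpel and morzan make elmash.
Using R6, elmash makes yorule.

Yes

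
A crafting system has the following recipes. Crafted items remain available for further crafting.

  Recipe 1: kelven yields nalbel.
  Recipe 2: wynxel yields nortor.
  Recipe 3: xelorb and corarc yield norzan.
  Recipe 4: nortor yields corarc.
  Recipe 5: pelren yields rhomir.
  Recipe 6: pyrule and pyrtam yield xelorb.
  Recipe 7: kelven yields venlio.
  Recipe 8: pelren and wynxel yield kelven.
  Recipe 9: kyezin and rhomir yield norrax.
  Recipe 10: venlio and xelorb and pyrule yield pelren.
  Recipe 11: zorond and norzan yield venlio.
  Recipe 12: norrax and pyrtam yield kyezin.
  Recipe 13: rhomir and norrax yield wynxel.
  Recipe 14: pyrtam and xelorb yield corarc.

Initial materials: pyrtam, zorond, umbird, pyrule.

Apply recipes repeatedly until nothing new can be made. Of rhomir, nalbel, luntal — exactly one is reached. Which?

Using Recipe 6, pyrule and pyrtam make xelorb.
pyrtam and xelorb → corarc (Recipe 14).
Using Recipe 3, xelorb and corarc make norzan.
Using Recipe 11, zorond and norzan make venlio.
venlio and xelorb and pyrule → pelren (Recipe 10).
Using Recipe 5, pelren makes rhomir.
nalbel would need kelven (Recipe 1), but kelven is never obtained. No rule produces luntal, and it is not given.

rhomir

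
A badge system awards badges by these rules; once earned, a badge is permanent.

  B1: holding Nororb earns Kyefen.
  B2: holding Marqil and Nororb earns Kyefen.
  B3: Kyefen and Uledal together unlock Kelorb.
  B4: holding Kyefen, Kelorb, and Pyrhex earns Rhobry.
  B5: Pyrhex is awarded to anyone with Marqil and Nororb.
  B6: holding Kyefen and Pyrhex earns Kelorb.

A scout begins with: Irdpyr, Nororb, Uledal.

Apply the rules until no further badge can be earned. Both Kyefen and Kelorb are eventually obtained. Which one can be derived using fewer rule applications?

Kyefen

Kyefen: With Nororb, Kyefen is earned (B1). [1 rule application]
Kelorb: With Nororb, Kyefen is earned (B1). With Kyefen and Uledal, Kelorb is earned (B3). [2 rule applications]
Kyefen needs fewer.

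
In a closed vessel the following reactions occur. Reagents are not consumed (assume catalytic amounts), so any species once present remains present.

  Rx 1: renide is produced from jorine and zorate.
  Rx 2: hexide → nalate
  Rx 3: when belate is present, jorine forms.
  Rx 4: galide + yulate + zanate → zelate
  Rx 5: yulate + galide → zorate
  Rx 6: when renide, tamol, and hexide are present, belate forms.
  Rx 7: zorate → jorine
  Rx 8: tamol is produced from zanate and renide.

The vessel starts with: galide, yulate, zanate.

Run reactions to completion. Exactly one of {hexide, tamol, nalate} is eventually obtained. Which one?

yulate and galide present → zorate forms (Rx 5).
zorate present → jorine forms (Rx 7).
jorine and zorate present → renide forms (Rx 1).
zanate and renide present → tamol forms (Rx 8).
No rule produces hexide, and it is not given. nalate would need hexide (Rx 2), but hexide never forms.

tamol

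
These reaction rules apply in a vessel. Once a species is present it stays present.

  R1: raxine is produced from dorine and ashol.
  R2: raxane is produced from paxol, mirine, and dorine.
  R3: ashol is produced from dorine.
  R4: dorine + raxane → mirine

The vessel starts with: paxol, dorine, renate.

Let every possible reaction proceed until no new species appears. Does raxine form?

dorine present → ashol forms (R3).
dorine and ashol present → raxine forms (R1).

Yes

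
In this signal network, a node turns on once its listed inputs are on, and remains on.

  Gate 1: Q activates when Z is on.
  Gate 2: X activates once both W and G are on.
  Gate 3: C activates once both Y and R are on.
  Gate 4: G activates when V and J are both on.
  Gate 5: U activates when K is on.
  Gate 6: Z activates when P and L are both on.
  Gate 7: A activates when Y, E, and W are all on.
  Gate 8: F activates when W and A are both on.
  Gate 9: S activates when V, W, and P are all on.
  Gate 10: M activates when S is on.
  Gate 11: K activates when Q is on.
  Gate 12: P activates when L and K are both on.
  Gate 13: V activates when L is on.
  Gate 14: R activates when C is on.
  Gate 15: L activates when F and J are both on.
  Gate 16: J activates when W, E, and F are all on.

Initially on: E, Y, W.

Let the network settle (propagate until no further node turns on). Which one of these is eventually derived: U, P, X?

Y, E, and W are on, so A activates (Gate 7).
W and A are on, so F activates (Gate 8).
Gate 16: W, E, and F on → J on.
Gate 15: F and J on → L on.
L is on, so V activates (Gate 13).
V and J are on, so G activates (Gate 4).
W and G are on, so X activates (Gate 2).
U would need K (Gate 5), but K never turns on. P would need L and K (Gate 12), but K never turns on.

X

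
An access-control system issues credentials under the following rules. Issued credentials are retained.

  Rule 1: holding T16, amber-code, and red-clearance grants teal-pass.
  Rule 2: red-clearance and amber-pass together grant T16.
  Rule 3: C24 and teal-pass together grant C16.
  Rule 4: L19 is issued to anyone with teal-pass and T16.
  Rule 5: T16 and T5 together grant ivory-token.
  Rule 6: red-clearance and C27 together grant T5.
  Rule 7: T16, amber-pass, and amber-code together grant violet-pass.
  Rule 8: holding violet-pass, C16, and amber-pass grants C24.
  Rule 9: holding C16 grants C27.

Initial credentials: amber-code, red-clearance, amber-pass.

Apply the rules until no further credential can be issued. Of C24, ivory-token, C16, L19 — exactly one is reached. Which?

L19

Holding red-clearance and amber-pass grants T16 (Rule 2).
Holding T16, amber-code, and red-clearance grants teal-pass (Rule 1).
Holding teal-pass and T16 grants L19 (Rule 4).
ivory-token would need T16 and T5 (Rule 5), but T5 is never granted. C24 would need violet-pass, C16, and amber-pass (Rule 8), but C16 is never granted. C16 would need C24 and teal-pass (Rule 3), but C24 is never granted.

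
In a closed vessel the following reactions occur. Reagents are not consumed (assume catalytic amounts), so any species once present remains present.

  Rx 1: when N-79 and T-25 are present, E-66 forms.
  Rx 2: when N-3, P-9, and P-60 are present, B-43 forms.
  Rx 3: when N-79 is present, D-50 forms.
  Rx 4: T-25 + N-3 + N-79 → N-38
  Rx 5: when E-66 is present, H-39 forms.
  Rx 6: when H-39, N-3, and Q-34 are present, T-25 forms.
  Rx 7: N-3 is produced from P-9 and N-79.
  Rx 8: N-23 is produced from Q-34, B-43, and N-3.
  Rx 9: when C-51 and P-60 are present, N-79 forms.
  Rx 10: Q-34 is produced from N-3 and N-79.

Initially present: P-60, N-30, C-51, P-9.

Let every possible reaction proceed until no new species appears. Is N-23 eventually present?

C-51 and P-60 present → N-79 forms (Rx 9).
P-9 and N-79 present → N-3 forms (Rx 7).
N-3, P-9, and P-60 present → B-43 forms (Rx 2).
N-3 and N-79 present → Q-34 forms (Rx 10).
Q-34, B-43, and N-3 present → N-23 forms (Rx 8).

Yes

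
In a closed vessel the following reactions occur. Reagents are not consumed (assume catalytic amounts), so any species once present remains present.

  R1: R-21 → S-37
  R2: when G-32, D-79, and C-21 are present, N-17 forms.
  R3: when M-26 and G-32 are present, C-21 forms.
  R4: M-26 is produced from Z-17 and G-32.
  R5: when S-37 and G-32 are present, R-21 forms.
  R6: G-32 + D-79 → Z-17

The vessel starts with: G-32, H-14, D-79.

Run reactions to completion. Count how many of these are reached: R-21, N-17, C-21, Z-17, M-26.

4

G-32 and D-79 present → Z-17 forms (R6).
Z-17 and G-32 present → M-26 forms (R4).
M-26 and G-32 present → C-21 forms (R3).
G-32, D-79, and C-21 present → N-17 forms (R2).
R-21 would need S-37 and G-32 (R5), but S-37 never forms.
N-17: reached.
C-21: reached.
Z-17: reached.
M-26: reached.
Reached: N-17, C-21, Z-17, and M-26 — 4 of the 5.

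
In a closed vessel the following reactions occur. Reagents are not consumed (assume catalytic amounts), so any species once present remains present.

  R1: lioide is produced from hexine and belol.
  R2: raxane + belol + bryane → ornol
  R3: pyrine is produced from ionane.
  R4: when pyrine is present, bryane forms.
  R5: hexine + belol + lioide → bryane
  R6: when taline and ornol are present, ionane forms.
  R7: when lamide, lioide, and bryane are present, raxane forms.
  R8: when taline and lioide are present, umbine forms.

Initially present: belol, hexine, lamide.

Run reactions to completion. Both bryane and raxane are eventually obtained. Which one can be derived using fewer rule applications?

bryane: hexine and belol present → lioide forms (R1). hexine, belol, and lioide present → bryane forms (R5). [2 rule applications]
raxane: hexine and belol present → lioide forms (R1). hexine, belol, and lioide present → bryane forms (R5). lamide, lioide, and bryane present → raxane forms (R7). [3 rule applications]
bryane needs fewer.

bryane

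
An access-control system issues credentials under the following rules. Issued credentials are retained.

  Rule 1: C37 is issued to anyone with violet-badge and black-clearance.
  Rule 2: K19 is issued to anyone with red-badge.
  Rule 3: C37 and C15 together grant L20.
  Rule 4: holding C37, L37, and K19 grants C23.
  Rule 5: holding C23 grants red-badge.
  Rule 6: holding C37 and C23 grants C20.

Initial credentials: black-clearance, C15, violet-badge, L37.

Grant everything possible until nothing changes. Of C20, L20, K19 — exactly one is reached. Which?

L20

Holding violet-badge and black-clearance grants C37 (Rule 1).
Holding C37 and C15 grants L20 (Rule 3).
K19 would need red-badge (Rule 2), but red-badge is never granted. C20 would need C37 and C23 (Rule 6), but C23 is never granted.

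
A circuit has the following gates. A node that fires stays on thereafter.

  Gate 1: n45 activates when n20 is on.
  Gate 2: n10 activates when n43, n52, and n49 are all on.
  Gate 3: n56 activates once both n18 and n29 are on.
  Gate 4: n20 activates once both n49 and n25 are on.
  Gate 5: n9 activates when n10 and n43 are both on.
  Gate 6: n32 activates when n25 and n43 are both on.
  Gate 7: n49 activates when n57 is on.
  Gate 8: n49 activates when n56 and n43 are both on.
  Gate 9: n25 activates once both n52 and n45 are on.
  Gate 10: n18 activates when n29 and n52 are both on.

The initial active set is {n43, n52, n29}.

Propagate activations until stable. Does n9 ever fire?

n29 and n52 are on, so n18 activates (Gate 10).
Gate 3: n18 and n29 on → n56 on.
Gate 8: n56 and n43 on → n49 on.
Gate 2: n43, n52, and n49 on → n10 on.
Gate 5: n10 and n43 on → n9 on.

Yes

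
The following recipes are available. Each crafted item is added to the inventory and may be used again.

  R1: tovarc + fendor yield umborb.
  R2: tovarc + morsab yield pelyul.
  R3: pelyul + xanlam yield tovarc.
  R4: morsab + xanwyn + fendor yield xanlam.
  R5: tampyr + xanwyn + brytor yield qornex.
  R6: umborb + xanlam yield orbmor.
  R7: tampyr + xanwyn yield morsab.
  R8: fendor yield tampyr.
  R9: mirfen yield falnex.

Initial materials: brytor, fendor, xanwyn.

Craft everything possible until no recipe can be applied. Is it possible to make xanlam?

fendor → tampyr (R8).
Using R7, tampyr and xanwyn make morsab.
Using R4, morsab, xanwyn, and fendor make xanlam.

Yes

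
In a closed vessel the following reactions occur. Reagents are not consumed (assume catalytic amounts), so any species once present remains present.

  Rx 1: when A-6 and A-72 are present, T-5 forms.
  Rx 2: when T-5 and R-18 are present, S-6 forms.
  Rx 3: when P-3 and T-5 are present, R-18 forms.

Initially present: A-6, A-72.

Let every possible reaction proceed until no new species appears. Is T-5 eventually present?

Yes

A-6 and A-72 present → T-5 forms (Rx 1).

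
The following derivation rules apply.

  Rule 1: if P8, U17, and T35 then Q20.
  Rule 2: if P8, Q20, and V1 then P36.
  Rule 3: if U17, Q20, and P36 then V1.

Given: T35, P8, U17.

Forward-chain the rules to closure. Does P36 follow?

P36 would need P8, Q20, and V1 (Rule 2), but V1 is never established.

No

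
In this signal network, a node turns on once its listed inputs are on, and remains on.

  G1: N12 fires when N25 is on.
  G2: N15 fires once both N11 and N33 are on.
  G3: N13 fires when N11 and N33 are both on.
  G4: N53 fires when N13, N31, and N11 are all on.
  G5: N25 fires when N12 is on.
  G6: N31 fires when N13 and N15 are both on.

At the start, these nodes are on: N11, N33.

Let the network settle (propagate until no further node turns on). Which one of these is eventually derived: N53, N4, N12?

N11 and N33 are on, so N13 fires (G3).
G2: N11 and N33 on → N15 on.
G6: N13 and N15 on → N31 on.
G4: N13, N31, and N11 on → N53 on.
No rule produces N4, and it is not given. N12 would need N25 (G1), but N25 never turns on.

N53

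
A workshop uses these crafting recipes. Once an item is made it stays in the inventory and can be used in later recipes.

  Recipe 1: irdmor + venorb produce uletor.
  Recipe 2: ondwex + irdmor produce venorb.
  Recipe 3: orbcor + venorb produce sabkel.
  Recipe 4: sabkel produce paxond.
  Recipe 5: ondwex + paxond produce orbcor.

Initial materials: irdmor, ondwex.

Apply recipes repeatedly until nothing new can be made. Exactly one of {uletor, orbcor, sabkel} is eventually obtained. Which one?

uletor

ondwex + irdmor → venorb (Recipe 2).
Using Recipe 1, irdmor and venorb make uletor.
sabkel would need orbcor and venorb (Recipe 3), but orbcor is never obtained. orbcor would need ondwex and paxond (Recipe 5), but paxond is never obtained.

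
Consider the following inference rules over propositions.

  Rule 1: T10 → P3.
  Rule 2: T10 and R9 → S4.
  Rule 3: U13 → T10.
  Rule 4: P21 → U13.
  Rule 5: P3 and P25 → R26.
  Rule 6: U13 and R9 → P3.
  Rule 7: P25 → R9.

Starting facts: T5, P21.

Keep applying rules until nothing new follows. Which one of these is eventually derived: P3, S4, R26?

P3

From P21, Rule 4 gives U13.
U13 holds, so T10 follows (Rule 3).
From T10, Rule 1 gives P3.
S4 would need T10 and R9 (Rule 2), but R9 is never established. R26 would need P3 and P25 (Rule 5), but P25 is never established.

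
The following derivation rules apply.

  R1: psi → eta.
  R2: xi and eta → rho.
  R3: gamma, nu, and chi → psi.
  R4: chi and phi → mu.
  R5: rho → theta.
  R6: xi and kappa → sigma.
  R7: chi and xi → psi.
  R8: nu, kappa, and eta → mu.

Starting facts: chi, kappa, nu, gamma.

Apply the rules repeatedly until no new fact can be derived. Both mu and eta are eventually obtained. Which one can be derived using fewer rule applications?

eta: gamma, nu, and chi hold, so psi follows (R3). psi holds, so eta follows (R1). [2 rule applications]
mu: From gamma, nu, and chi, R3 gives psi. psi holds, so eta follows (R1). From nu, kappa, and eta, R8 gives mu. [3 rule applications]
eta needs fewer.

eta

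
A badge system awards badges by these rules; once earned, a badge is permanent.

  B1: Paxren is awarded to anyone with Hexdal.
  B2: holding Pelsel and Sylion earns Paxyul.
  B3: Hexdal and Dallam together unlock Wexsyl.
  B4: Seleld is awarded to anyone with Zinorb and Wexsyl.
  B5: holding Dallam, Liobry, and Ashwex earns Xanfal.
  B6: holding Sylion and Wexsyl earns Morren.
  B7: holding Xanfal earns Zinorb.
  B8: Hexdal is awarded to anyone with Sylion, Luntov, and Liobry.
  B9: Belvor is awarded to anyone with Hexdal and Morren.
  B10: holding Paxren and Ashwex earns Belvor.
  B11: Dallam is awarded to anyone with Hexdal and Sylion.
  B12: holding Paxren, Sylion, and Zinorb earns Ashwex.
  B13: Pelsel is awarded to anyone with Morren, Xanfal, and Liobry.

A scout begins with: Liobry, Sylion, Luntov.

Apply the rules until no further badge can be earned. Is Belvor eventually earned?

With Sylion, Luntov, and Liobry, Hexdal is earned (B8).
With Hexdal and Sylion, Dallam is earned (B11).
With Hexdal and Dallam, Wexsyl is earned (B3).
With Sylion and Wexsyl, Morren is earned (B6).
With Hexdal and Morren, Belvor is earned (B9).

Yes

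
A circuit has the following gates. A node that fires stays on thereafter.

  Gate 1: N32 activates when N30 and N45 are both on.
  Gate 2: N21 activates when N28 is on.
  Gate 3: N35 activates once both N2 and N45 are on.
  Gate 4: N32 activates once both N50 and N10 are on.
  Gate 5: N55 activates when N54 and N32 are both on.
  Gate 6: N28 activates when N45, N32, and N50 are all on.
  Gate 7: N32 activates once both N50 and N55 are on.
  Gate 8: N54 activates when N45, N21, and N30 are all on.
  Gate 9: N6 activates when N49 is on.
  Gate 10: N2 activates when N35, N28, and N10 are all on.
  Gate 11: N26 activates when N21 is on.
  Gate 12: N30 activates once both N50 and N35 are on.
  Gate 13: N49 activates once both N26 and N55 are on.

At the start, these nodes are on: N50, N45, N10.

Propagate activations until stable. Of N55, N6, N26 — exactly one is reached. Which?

N50 and N10 are on, so N32 activates (Gate 4).
Gate 6: N45, N32, and N50 on → N28 on.
Gate 2: N28 on → N21 on.
Gate 11: N21 on → N26 on.
N55 would need N54 and N32 (Gate 5), but N54 never turns on. N6 would need N49 (Gate 9), but N49 never turns on.

N26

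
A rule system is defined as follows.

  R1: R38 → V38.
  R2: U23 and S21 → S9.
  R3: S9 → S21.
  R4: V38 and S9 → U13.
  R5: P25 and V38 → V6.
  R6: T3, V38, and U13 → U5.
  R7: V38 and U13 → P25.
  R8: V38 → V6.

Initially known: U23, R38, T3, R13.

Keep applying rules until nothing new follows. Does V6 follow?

From R38, R1 gives V38.
From V38, R8 gives V6.

Yes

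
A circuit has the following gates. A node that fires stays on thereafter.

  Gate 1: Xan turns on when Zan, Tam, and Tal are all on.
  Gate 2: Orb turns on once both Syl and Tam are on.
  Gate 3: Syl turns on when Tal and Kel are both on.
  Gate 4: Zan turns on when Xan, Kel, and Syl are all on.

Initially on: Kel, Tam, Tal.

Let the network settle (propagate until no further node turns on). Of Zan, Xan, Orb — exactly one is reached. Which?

Gate 3: Tal and Kel on → Syl on.
Syl and Tam are on, so Orb turns on (Gate 2).
Xan would need Zan, Tam, and Tal (Gate 1), but Zan never turns on. Zan would need Xan, Kel, and Syl (Gate 4), but Xan never turns on.

Orb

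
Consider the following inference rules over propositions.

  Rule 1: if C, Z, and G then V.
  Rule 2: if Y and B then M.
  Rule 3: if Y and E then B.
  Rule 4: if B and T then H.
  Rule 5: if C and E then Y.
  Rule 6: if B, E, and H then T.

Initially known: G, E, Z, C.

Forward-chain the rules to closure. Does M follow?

From C and E, Rule 5 gives Y.
From Y and E, Rule 3 gives B.
From Y and B, Rule 2 gives M.

Yes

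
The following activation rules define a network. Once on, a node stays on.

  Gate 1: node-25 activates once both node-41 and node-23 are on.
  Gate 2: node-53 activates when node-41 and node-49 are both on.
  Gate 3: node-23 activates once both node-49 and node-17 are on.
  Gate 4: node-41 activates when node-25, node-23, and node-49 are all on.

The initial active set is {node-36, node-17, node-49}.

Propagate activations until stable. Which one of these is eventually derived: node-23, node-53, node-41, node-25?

node-23

Gate 3: node-49 and node-17 on → node-23 on.
node-53 would need node-41 and node-49 (Gate 2), but node-41 never turns on. node-25 would need node-41 and node-23 (Gate 1), but node-41 never turns on. node-41 would need node-25, node-23, and node-49 (Gate 4), but node-25 never turns on.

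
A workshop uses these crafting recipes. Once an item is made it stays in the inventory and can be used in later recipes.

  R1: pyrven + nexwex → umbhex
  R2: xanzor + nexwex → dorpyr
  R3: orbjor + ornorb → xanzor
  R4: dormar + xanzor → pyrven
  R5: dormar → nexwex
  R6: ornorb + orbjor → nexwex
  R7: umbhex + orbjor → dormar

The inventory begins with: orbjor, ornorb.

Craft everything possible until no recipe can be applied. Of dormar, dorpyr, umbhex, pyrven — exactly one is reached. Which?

Using R3, orbjor and ornorb make xanzor.
Using R6, ornorb and orbjor make nexwex.
xanzor + nexwex → dorpyr (R2).
pyrven would need dormar and xanzor (R4), but dormar is never obtained. dormar would need umbhex and orbjor (R7), but umbhex is never obtained. umbhex would need pyrven and nexwex (R1), but pyrven is never obtained.

dorpyr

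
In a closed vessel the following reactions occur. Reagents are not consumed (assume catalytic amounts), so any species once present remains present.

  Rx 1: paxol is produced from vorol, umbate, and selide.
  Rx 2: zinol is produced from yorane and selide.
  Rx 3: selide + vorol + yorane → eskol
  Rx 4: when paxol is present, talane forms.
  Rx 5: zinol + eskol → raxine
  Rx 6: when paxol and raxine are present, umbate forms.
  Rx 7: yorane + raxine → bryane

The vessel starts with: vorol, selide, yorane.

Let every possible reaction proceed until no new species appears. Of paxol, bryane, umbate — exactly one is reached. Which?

bryane

selide, vorol, and yorane present → eskol forms (Rx 3).
yorane and selide present → zinol forms (Rx 2).
zinol and eskol present → raxine forms (Rx 5).
yorane and raxine present → bryane forms (Rx 7).
umbate would need paxol and raxine (Rx 6), but paxol never forms. paxol would need vorol, umbate, and selide (Rx 1), but umbate never forms.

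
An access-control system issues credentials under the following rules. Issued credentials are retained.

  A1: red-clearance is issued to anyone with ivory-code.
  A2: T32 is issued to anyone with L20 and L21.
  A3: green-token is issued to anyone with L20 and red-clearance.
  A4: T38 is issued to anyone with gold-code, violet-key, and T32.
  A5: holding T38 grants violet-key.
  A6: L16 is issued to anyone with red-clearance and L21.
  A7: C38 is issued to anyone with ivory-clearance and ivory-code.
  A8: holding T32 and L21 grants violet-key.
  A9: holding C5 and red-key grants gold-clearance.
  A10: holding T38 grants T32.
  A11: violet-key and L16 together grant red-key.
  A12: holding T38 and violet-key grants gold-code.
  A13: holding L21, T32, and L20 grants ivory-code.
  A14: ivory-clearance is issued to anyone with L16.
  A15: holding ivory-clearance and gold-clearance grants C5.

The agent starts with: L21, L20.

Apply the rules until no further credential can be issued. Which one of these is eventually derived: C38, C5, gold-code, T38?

C38

Holding L20 and L21 grants T32 (A2).
Holding L21, T32, and L20 grants ivory-code (A13).
Holding ivory-code grants red-clearance (A1).
Holding red-clearance and L21 grants L16 (A6).
Holding L16 grants ivory-clearance (A14).
Holding ivory-clearance and ivory-code grants C38 (A7).
T38 would need gold-code, violet-key, and T32 (A4), but gold-code is never granted. gold-code would need T38 and violet-key (A12), but T38 is never granted. C5 would need ivory-clearance and gold-clearance (A15), but gold-clearance is never granted.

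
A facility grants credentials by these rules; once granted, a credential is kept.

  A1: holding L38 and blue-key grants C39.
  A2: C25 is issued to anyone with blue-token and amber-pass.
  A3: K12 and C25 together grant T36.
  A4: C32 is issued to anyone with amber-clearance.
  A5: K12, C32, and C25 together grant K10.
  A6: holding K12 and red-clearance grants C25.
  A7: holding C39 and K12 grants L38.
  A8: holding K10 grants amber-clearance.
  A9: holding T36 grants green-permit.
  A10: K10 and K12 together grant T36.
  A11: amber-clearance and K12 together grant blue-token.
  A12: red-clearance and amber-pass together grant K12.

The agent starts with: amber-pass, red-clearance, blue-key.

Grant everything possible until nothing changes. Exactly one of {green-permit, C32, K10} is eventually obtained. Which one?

green-permit

Holding red-clearance and amber-pass grants K12 (A12).
Holding K12 and red-clearance grants C25 (A6).
Holding K12 and C25 grants T36 (A3).
Holding T36 grants green-permit (A9).
K10 would need K12, C32, and C25 (A5), but C32 is never granted. C32 would need amber-clearance (A4), but amber-clearance is never granted.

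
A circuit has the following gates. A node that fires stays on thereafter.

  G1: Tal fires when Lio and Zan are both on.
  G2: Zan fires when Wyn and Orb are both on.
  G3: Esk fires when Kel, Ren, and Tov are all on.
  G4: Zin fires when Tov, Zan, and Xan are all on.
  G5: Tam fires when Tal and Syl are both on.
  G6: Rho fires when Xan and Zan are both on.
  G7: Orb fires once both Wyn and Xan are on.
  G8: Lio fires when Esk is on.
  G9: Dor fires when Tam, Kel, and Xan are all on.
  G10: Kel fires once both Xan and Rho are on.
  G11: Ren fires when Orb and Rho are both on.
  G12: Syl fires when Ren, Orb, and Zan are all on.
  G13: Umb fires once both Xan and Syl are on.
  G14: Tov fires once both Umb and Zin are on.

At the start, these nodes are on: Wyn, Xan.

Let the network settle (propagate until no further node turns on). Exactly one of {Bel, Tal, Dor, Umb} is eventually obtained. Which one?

Wyn and Xan are on, so Orb fires (G7).
Wyn and Orb are on, so Zan fires (G2).
G6: Xan and Zan on → Rho on.
G11: Orb and Rho on → Ren on.
Ren, Orb, and Zan are on, so Syl fires (G12).
G13: Xan and Syl on → Umb on.
No rule produces Bel, and it is not given. Dor would need Tam, Kel, and Xan (G9), but Tam never turns on. Tal would need Lio and Zan (G1), but Lio never turns on.

Umb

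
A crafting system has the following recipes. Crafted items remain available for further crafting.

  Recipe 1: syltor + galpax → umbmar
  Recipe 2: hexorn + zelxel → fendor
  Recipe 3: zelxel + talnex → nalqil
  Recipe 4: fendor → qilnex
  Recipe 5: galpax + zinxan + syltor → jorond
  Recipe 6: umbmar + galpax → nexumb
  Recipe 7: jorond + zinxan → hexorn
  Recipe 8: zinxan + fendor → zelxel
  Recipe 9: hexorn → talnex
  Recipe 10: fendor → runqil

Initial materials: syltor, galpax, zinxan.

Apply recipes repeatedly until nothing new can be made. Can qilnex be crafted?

qilnex would need fendor (Recipe 4), but fendor is never obtained.

No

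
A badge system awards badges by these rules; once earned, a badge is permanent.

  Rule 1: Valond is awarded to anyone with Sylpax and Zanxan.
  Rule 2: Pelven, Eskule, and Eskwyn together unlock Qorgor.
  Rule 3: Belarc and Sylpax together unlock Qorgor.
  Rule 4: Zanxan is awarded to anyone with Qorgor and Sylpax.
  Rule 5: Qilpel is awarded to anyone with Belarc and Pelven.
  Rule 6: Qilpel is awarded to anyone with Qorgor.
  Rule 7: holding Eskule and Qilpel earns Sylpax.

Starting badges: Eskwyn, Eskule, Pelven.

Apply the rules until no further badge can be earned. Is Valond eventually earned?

With Pelven, Eskule, and Eskwyn, Qorgor is earned (Rule 2).
With Qorgor, Qilpel is earned (Rule 6).
With Eskule and Qilpel, Sylpax is earned (Rule 7).
With Qorgor and Sylpax, Zanxan is earned (Rule 4).
With Sylpax and Zanxan, Valond is earned (Rule 1).

Yes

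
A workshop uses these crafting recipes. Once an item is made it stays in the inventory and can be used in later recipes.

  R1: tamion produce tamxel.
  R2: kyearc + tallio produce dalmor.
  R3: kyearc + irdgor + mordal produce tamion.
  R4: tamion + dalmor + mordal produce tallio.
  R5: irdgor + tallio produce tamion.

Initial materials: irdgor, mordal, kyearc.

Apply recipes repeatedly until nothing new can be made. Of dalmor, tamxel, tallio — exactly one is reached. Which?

Using R3, kyearc, irdgor, and mordal make tamion.
tamion → tamxel (R1).
tallio would need tamion, dalmor, and mordal (R4), but dalmor is never obtained. dalmor would need kyearc and tallio (R2), but tallio is never obtained.

tamxel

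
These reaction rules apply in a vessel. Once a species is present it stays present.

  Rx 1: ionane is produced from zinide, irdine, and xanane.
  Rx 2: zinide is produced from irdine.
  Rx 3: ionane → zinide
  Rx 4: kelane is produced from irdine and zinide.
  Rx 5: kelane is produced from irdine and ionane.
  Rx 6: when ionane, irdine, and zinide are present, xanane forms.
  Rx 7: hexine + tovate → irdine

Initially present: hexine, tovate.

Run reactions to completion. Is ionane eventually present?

ionane would need zinide, irdine, and xanane (Rx 1), but xanane never forms.

No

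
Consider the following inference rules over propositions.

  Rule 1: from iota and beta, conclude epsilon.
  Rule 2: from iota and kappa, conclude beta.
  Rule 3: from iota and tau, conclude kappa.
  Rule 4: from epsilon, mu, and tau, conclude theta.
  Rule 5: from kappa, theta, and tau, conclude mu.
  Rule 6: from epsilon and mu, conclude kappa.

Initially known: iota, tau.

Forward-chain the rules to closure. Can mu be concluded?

mu would need kappa, theta, and tau (Rule 5), but theta is never established.

No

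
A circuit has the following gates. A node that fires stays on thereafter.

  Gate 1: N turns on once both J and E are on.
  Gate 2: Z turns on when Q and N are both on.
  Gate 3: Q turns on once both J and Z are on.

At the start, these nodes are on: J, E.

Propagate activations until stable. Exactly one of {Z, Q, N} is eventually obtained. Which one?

Gate 1: J and E on → N on.
Q would need J and Z (Gate 3), but Z never turns on. Z would need Q and N (Gate 2), but Q never turns on.

N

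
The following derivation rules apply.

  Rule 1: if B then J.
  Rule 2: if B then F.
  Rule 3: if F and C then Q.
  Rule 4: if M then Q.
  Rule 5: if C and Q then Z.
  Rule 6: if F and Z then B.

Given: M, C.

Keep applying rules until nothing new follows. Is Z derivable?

From M, Rule 4 gives Q.
From C and Q, Rule 5 gives Z.

Yes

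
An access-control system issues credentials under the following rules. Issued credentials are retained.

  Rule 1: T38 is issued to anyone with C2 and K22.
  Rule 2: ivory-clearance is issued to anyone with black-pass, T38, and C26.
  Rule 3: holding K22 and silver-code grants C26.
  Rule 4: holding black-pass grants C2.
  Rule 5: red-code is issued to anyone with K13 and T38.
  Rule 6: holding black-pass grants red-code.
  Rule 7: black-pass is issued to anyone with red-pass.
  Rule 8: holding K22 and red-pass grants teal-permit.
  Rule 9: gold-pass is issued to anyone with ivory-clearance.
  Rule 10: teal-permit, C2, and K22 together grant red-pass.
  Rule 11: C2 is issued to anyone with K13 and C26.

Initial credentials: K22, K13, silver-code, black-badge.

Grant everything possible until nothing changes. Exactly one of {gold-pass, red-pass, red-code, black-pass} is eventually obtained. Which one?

Holding K22 and silver-code grants C26 (Rule 3).
Holding K13 and C26 grants C2 (Rule 11).
Holding C2 and K22 grants T38 (Rule 1).
Holding K13 and T38 grants red-code (Rule 5).
black-pass would need red-pass (Rule 7), but red-pass is never granted. gold-pass would need ivory-clearance (Rule 9), but ivory-clearance is never granted. red-pass would need teal-permit, C2, and K22 (Rule 10), but teal-permit is never granted.

red-code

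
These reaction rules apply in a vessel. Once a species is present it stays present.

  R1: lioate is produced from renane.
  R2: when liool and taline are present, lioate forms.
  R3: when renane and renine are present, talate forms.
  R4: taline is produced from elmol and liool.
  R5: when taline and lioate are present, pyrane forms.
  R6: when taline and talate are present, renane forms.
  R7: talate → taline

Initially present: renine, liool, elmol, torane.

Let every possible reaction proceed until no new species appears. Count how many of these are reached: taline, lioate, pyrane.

3

elmol and liool present → taline forms (R4).
liool and taline present → lioate forms (R2).
taline and lioate present → pyrane forms (R5).
taline: reached.
lioate: reached.
pyrane: reached.
All 3 are reached.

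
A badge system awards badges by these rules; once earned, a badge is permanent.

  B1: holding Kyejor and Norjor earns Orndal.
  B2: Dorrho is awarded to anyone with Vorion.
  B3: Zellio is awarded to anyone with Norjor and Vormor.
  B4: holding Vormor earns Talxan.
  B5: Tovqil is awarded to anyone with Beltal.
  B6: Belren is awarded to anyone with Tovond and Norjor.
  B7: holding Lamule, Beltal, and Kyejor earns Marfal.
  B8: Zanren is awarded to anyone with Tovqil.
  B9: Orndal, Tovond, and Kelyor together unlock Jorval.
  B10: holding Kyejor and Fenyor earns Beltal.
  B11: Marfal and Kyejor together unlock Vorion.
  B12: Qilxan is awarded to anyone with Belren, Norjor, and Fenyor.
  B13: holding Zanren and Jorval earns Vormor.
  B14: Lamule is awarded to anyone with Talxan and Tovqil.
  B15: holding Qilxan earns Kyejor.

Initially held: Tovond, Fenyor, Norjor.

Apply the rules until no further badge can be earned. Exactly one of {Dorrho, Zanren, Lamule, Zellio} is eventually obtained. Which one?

Zanren

With Tovond and Norjor, Belren is earned (B6).
With Belren, Norjor, and Fenyor, Qilxan is earned (B12).
With Qilxan, Kyejor is earned (B15).
With Kyejor and Fenyor, Beltal is earned (B10).
With Beltal, Tovqil is earned (B5).
With Tovqil, Zanren is earned (B8).
Zellio would need Norjor and Vormor (B3), but Vormor is never earned. Dorrho would need Vorion (B2), but Vorion is never earned. Lamule would need Talxan and Tovqil (B14), but Talxan is never earned.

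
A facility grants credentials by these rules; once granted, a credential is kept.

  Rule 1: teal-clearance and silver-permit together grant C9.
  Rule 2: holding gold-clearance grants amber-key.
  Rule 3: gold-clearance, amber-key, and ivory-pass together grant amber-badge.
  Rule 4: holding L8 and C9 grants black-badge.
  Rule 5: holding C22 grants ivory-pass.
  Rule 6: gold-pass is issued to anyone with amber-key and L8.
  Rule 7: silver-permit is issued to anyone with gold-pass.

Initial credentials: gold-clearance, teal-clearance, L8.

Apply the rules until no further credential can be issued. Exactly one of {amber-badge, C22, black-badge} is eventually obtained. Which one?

black-badge

Holding gold-clearance grants amber-key (Rule 2).
Holding amber-key and L8 grants gold-pass (Rule 6).
Holding gold-pass grants silver-permit (Rule 7).
Holding teal-clearance and silver-permit grants C9 (Rule 1).
Holding L8 and C9 grants black-badge (Rule 4).
No rule produces C22, and it is not given. amber-badge would need gold-clearance, amber-key, and ivory-pass (Rule 3), but ivory-pass is never granted.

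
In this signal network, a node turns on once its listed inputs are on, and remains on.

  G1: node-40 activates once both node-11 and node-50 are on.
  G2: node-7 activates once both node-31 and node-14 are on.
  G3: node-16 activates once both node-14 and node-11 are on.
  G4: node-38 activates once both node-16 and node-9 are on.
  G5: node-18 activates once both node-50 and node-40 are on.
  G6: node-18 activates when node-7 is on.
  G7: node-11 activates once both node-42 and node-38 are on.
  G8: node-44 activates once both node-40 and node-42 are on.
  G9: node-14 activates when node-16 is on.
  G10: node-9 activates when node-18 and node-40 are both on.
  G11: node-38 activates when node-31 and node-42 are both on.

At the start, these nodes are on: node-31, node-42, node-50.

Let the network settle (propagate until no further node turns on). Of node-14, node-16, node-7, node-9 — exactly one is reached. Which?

node-9

node-31 and node-42 are on, so node-38 activates (G11).
G7: node-42 and node-38 on → node-11 on.
node-11 and node-50 are on, so node-40 activates (G1).
node-50 and node-40 are on, so node-18 activates (G5).
G10: node-18 and node-40 on → node-9 on.
node-14 would need node-16 (G9), but node-16 never turns on. node-16 would need node-14 and node-11 (G3), but node-14 never turns on. node-7 would need node-31 and node-14 (G2), but node-14 never turns on.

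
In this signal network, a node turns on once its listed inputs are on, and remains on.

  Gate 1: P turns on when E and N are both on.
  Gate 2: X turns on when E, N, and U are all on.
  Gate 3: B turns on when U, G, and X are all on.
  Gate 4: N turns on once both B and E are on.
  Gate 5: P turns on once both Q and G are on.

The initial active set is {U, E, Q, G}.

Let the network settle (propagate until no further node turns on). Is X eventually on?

X would need E, N, and U (Gate 2), but N never turns on.

No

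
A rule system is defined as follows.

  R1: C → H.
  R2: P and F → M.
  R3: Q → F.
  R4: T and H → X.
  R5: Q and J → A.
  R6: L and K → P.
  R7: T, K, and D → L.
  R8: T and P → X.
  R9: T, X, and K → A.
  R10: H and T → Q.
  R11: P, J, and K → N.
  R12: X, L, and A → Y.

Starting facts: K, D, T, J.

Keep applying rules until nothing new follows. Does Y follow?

From T, K, and D, R7 gives L.
L and K hold, so P follows (R6).
From T and P, R8 gives X.
T, X, and K hold, so A follows (R9).
X, L, and A hold, so Y follows (R12).

Yes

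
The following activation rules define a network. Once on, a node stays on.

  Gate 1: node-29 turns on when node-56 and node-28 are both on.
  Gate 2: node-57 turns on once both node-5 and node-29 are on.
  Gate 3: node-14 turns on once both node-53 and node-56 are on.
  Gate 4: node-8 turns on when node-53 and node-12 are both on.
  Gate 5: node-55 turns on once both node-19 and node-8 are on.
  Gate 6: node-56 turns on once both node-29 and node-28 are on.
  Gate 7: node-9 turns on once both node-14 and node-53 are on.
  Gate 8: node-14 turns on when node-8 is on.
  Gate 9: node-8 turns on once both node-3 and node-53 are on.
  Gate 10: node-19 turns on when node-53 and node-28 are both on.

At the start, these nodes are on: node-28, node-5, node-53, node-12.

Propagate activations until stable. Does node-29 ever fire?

node-29 would need node-56 and node-28 (Gate 1), but node-56 never turns on.

No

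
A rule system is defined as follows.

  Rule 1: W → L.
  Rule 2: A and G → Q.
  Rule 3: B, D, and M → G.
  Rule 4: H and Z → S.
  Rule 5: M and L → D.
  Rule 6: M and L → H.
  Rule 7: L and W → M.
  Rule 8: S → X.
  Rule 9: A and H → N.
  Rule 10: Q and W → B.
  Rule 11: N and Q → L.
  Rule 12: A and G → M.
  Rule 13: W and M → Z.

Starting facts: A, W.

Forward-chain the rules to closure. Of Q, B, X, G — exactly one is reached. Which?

X

W holds, so L follows (Rule 1).
L and W hold, so M follows (Rule 7).
M and L hold, so H follows (Rule 6).
From W and M, Rule 13 gives Z.
H and Z hold, so S follows (Rule 4).
From S, Rule 8 gives X.
Q would need A and G (Rule 2), but G is never established. B would need Q and W (Rule 10), but Q is never established. G would need B, D, and M (Rule 3), but B is never established.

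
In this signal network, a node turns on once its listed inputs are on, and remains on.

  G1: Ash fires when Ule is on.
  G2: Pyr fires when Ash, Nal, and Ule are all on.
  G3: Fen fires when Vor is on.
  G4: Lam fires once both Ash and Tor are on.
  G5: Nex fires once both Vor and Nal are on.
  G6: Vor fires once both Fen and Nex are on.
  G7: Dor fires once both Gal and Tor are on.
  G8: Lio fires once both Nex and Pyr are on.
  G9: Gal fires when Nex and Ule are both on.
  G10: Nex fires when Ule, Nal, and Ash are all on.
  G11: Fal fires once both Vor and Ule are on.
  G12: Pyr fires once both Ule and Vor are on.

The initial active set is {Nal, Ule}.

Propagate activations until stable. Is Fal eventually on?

Fal would need Vor and Ule (G11), but Vor never turns on.

No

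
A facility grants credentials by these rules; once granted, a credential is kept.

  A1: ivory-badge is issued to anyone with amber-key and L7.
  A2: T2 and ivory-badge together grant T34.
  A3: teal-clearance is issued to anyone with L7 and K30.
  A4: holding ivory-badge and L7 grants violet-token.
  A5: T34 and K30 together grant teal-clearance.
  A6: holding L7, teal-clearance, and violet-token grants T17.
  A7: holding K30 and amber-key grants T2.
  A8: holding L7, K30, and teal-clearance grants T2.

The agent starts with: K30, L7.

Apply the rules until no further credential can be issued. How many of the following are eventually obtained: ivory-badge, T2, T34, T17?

1

Holding L7 and K30 grants teal-clearance (A3).
Holding L7, K30, and teal-clearance grants T2 (A8).
ivory-badge would need amber-key and L7 (A1), but amber-key is never granted.
T2: reached.
T34 would need T2 and ivory-badge (A2), but ivory-badge is never granted.
T17 would need L7, teal-clearance, and violet-token (A6), but violet-token is never granted.
Reached: T2 — 1 of the 4.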